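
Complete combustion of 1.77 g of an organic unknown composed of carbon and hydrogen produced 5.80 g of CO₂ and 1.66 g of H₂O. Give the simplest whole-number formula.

mol C = 5.80 g CO₂ ÷ 44.009 g/mol = 0.1318 mol
mol H = 2 × 1.66 g H₂O ÷ 18.015 g/mol = 0.1843 mol
Divide by the smallest (0.1318 mol): C 1.000, H 1.398
Multiplying each by 5 gives whole numbers: C 5.00, H 6.99

C5H7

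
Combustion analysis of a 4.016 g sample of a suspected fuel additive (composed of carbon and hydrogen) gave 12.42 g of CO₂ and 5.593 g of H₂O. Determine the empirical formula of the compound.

C5H11

mol C = 12.42 g CO₂ ÷ 44.009 g/mol = 0.28222 mol
mol H = 2 × 5.593 g H₂O ÷ 18.015 g/mol = 0.62093 mol
Divide by the smallest (0.28222 mol): C 1.000, H 2.200
Multiplying each by 5 gives whole numbers: C 5.00, H 11.00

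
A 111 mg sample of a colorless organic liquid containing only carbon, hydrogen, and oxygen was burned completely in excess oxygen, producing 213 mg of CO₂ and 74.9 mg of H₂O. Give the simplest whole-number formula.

mol C = 0.213 g CO₂ ÷ 44.009 g/mol = 0.004840 mol
mol H = 2 × 0.0749 g H₂O ÷ 18.015 g/mol = 0.008315 mol
mass O = 0.111 − (0.05813 + 0.008382) = 0.04449 g → mol O = 0.04449 ÷ 15.999 = 0.002781 mol
Divide by the smallest (0.002781 mol): C 1.741, H 2.991, O 1.000
Multiplying each by 4 gives whole numbers: C 6.96, H 11.96, O 4.00

C7H12O4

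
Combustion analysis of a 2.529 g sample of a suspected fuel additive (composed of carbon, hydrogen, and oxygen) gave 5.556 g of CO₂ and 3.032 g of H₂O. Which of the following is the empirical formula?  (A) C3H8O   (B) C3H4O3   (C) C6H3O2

(A) C3H8O

mol C = 5.556 g CO₂ ÷ 44.009 g/mol = 0.12625 mol
mol H = 2 × 3.032 g H₂O ÷ 18.015 g/mol = 0.33661 mol
mass O = 2.529 − (1.5164 + 0.33930) = 0.67335 g → mol O = 0.67335 ÷ 15.999 = 0.042087 mol
Divide by the smallest (0.042087 mol): C 3.000, H 7.998, O 1.000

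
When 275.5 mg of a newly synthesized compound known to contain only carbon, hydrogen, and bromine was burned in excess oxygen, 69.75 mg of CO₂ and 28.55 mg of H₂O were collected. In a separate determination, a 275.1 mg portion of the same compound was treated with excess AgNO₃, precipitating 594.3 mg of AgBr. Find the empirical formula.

CH2Br2

mol C = 0.06975 g CO₂ ÷ 44.009 g/mol = 0.0015849 mol
mol H = 2 × 0.02855 g H₂O ÷ 18.015 g/mol = 0.0031696 mol
From the AgBr data: mol Br per gram of compound = (0.5943 ÷ 187.772) ÷ 0.2751 = 0.011505 mol/g, so in the 0.2755 g combustion sample mol Br = 0.0031696 mol
Divide by the smallest (0.0015849 mol): C 1.000, H 2.000, Br 2.000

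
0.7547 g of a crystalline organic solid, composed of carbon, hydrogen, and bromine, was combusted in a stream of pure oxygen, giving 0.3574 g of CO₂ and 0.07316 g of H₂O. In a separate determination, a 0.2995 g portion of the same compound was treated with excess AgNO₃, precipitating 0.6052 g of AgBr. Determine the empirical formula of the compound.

CHBr

mol C = 0.3574 g CO₂ ÷ 44.009 g/mol = 0.0081211 mol
mol H = 2 × 0.07316 g H₂O ÷ 18.015 g/mol = 0.0081221 mol
From the AgBr data: mol Br per gram of compound = (0.6052 ÷ 187.772) ÷ 0.2995 = 0.010761 mol/g, so in the 0.7547 g combustion sample mol Br = 0.0081217 mol
Divide by the smallest (0.0081211 mol): C 1.000, H 1.000, Br 1.000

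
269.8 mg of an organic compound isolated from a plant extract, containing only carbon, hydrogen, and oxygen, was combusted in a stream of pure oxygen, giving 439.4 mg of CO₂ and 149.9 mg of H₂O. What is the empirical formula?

C6H10O5

mol C = 0.4394 g CO₂ ÷ 44.009 g/mol = 0.0099843 mol
mol H = 2 × 0.1499 g H₂O ÷ 18.015 g/mol = 0.016642 mol
mass O = 0.2698 − (0.11992 + 0.016775) = 0.13310 g → mol O = 0.13310 ÷ 15.999 = 0.0083195 mol
Divide by the smallest (0.0083195 mol): C 1.200, H 2.000, O 1.000
Multiplying each by 5 gives whole numbers: C 6.00, H 10.00, O 5.00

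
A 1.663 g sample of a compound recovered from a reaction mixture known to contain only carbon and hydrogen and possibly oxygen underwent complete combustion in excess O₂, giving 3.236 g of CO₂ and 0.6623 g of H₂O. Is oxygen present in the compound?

yes

mol C = 3.236 g CO₂ ÷ 44.009 g/mol = 0.073530 mol
mol H = 2 × 0.6623 g H₂O ÷ 18.015 g/mol = 0.073528 mol
C and H account for only 0.95729 g of the 1.663 g sample; the remaining 0.70571 g must be oxygen.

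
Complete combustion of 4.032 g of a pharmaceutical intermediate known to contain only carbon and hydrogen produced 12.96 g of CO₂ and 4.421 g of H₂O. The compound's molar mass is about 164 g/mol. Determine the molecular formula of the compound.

C12H20

mol C = 12.96 g CO₂ ÷ 44.009 g/mol = 0.29449 mol
mol H = 2 × 4.421 g H₂O ÷ 18.015 g/mol = 0.49081 mol
Divide by the smallest (0.29449 mol): C 1.000, H 1.667
Multiplying each by 3 gives whole numbers: C 3.00, H 5.00
Empirical formula: C3H5
Empirical-formula mass = 41.07 g/mol; 164 ÷ 41.07 ≈ 4, so the molecular formula is C12H20.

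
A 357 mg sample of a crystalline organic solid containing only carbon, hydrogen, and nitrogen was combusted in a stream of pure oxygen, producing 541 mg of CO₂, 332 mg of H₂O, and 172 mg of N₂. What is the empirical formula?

mol C = 0.541 g CO₂ ÷ 44.009 g/mol = 0.01229 mol
mol H = 2 × 0.332 g H₂O ÷ 18.015 g/mol = 0.03686 mol
mol N = 2 × 0.172 g N₂ ÷ 28.014 g/mol = 0.01228 mol
Divide by the smallest (0.01228 mol): C 1.001, H 3.002, N 1.000

CH3N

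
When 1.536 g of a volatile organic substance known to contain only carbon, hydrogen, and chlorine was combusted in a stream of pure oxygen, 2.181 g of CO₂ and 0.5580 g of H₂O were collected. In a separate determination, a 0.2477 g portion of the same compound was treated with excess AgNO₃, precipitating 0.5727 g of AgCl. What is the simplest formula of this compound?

mol C = 2.181 g CO₂ ÷ 44.009 g/mol = 0.049558 mol
mol H = 2 × 0.5580 g H₂O ÷ 18.015 g/mol = 0.061948 mol
From the AgCl data: mol Cl per gram of compound = (0.5727 ÷ 143.318) ÷ 0.2477 = 0.016132 mol/g, so in the 1.536 g combustion sample mol Cl = 0.024779 mol
Divide by the smallest (0.024779 mol): C 2.000, H 2.500, Cl 1.000
Multiplying each by 2 gives whole numbers: C 4.00, H 5.00, Cl 2.00

C4H5Cl2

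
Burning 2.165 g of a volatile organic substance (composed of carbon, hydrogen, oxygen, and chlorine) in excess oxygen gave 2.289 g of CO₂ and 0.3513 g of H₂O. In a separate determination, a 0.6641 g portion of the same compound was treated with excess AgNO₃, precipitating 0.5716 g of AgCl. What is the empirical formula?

C4H3ClO5

mol C = 2.289 g CO₂ ÷ 44.009 g/mol = 0.052012 mol
mol H = 2 × 0.3513 g H₂O ÷ 18.015 g/mol = 0.039001 mol
From the AgCl data: mol Cl per gram of compound = (0.5716 ÷ 143.318) ÷ 0.6641 = 0.0060056 mol/g, so in the 2.165 g combustion sample mol Cl = 0.013002 mol
mass O = 2.165 − (0.62472 + 0.039313 + 0.46093) = 1.0400 g → mol O = 1.0400 ÷ 15.999 = 0.065007 mol
Divide by the smallest (0.013002 mol): C 4.000, H 3.000, Cl 1.000, O 5.000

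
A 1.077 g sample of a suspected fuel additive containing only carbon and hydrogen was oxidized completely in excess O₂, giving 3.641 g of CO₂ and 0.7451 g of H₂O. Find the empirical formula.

mol C = 3.641 g CO₂ ÷ 44.009 g/mol = 0.082733 mol
mol H = 2 × 0.7451 g H₂O ÷ 18.015 g/mol = 0.082720 mol
Divide by the smallest (0.082720 mol): C 1.000, H 1.000

CH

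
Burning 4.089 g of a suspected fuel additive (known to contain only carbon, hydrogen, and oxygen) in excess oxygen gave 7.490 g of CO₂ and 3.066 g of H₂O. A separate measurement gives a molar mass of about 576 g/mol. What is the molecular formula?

C24H48O15

mol C = 7.490 g CO₂ ÷ 44.009 g/mol = 0.17019 mol
mol H = 2 × 3.066 g H₂O ÷ 18.015 g/mol = 0.34038 mol
mass O = 4.089 − (2.0442 + 0.34311) = 1.7017 g → mol O = 1.7017 ÷ 15.999 = 0.10636 mol
Divide by the smallest (0.10636 mol): C 1.600, H 3.200, O 1.000
Multiplying each by 5 gives whole numbers: C 8.00, H 16.00, O 5.00
Empirical formula: C8H16O5
Empirical-formula mass = 192.21 g/mol; 576 ÷ 192.21 ≈ 3, so the molecular formula is C24H48O15.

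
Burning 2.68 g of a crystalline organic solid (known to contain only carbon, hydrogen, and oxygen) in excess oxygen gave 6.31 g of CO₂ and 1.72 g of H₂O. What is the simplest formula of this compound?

C3H4O

mol C = 6.31 g CO₂ ÷ 44.009 g/mol = 0.1434 mol
mol H = 2 × 1.72 g H₂O ÷ 18.015 g/mol = 0.1910 mol
mass O = 2.68 − (1.722 + 0.1925) = 0.7654 g → mol O = 0.7654 ÷ 15.999 = 0.04784 mol
Divide by the smallest (0.04784 mol): C 2.997, H 3.992, O 1.000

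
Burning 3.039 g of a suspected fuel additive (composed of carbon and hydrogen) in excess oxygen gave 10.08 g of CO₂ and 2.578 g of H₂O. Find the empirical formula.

C4H5

mol C = 10.08 g CO₂ ÷ 44.009 g/mol = 0.22904 mol
mol H = 2 × 2.578 g H₂O ÷ 18.015 g/mol = 0.28621 mol
Divide by the smallest (0.22904 mol): C 1.000, H 1.250
Multiplying each by 4 gives whole numbers: C 4.00, H 5.00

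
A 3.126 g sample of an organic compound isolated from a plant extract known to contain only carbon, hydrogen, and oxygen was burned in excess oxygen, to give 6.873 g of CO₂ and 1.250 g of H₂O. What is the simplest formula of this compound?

C9H8O4

mol C = 6.873 g CO₂ ÷ 44.009 g/mol = 0.15617 mol
mol H = 2 × 1.250 g H₂O ÷ 18.015 g/mol = 0.13877 mol
mass O = 3.126 − (1.8758 + 0.13988) = 1.1103 g → mol O = 1.1103 ÷ 15.999 = 0.069400 mol
Divide by the smallest (0.069400 mol): C 2.250, H 2.000, O 1.000
Multiplying each by 4 gives whole numbers: C 9.00, H 8.00, O 4.00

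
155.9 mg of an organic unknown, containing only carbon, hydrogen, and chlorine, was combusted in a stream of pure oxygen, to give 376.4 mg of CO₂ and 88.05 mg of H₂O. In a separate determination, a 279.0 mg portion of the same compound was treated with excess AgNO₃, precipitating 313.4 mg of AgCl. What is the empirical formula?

mol C = 0.3764 g CO₂ ÷ 44.009 g/mol = 0.0085528 mol
mol H = 2 × 0.08805 g H₂O ÷ 18.015 g/mol = 0.0097752 mol
From the AgCl data: mol Cl per gram of compound = (0.3134 ÷ 143.318) ÷ 0.2790 = 0.0078378 mol/g, so in the 0.1559 g combustion sample mol Cl = 0.0012219 mol
Divide by the smallest (0.0012219 mol): C 7.000, H 8.000, Cl 1.000

C7H8Cl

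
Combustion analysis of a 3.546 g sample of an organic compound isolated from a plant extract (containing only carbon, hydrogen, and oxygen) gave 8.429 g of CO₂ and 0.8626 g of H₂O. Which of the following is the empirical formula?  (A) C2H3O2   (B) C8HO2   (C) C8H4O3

mol C = 8.429 g CO₂ ÷ 44.009 g/mol = 0.19153 mol
mol H = 2 × 0.8626 g H₂O ÷ 18.015 g/mol = 0.095765 mol
mass O = 3.546 − (2.3005 + 0.096531) = 1.1490 g → mol O = 1.1490 ÷ 15.999 = 0.071818 mol
Divide by the smallest (0.071818 mol): C 2.667, H 1.333, O 1.000
Multiplying each by 3 gives whole numbers: C 8.00, H 4.00, O 3.00

(C) C8H4O3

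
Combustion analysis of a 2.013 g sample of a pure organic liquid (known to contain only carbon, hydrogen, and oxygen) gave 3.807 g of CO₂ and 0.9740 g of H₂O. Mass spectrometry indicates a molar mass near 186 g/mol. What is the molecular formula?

mol C = 3.807 g CO₂ ÷ 44.009 g/mol = 0.086505 mol
mol H = 2 × 0.9740 g H₂O ÷ 18.015 g/mol = 0.10813 mol
mass O = 2.013 − (1.0390 + 0.10900) = 0.86499 g → mol O = 0.86499 ÷ 15.999 = 0.054065 mol
Divide by the smallest (0.054065 mol): C 1.600, H 2.000, O 1.000
Multiplying each by 5 gives whole numbers: C 8.00, H 10.00, O 5.00
Empirical formula: C8H10O5
Empirical-formula mass = 186.16 g/mol; 186 ÷ 186.16 ≈ 1, so the molecular formula is C8H10O5.

C8H10O5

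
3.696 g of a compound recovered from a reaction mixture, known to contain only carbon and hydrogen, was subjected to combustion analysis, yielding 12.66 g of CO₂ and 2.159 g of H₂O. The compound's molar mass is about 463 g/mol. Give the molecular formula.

C36H30

mol C = 12.66 g CO₂ ÷ 44.009 g/mol = 0.28767 mol
mol H = 2 × 2.159 g H₂O ÷ 18.015 g/mol = 0.23969 mol
Divide by the smallest (0.23969 mol): C 1.200, H 1.000
Multiplying each by 5 gives whole numbers: C 6.00, H 5.00
Empirical formula: C6H5
Empirical-formula mass = 77.11 g/mol; 463 ÷ 77.11 ≈ 6, so the molecular formula is C36H30.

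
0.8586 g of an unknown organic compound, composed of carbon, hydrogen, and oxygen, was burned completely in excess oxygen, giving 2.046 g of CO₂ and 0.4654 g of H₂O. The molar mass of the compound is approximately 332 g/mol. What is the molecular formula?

mol C = 2.046 g CO₂ ÷ 44.009 g/mol = 0.046490 mol
mol H = 2 × 0.4654 g H₂O ÷ 18.015 g/mol = 0.051668 mol
mass O = 0.8586 − (0.55840 + 0.052081) = 0.24812 g → mol O = 0.24812 ÷ 15.999 = 0.015509 mol
Divide by the smallest (0.015509 mol): C 2.998, H 3.332, O 1.000
Multiplying each by 3 gives whole numbers: C 8.99, H 9.99, O 3.00
Empirical formula: C9H10O3
Empirical-formula mass = 166.18 g/mol; 332 ÷ 166.18 ≈ 2, so the molecular formula is C18H20O6.

C18H20O6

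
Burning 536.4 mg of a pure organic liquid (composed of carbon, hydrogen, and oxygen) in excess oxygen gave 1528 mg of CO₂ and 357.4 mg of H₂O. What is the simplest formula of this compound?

mol C = 1.528 g CO₂ ÷ 44.009 g/mol = 0.034720 mol
mol H = 2 × 0.3574 g H₂O ÷ 18.015 g/mol = 0.039678 mol
mass O = 0.5364 − (0.41702 + 0.039995) = 0.079381 g → mol O = 0.079381 ÷ 15.999 = 0.0049616 mol
Divide by the smallest (0.0049616 mol): C 6.998, H 7.997, O 1.000

C7H8O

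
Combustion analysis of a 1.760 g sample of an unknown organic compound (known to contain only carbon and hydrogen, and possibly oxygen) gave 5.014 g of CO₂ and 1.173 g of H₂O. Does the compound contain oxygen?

mol C = 5.014 g CO₂ ÷ 44.009 g/mol = 0.11393 mol
mol H = 2 × 1.173 g H₂O ÷ 18.015 g/mol = 0.13022 mol
C and H account for only 1.4997 g of the 1.760 g sample; the remaining 0.26031 g must be oxygen.

yes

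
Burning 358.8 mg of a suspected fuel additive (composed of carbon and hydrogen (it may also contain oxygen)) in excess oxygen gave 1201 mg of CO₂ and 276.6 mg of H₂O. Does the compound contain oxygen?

no

mol C = 1.201 g CO₂ ÷ 44.009 g/mol = 0.027290 mol
mol H = 2 × 0.2766 g H₂O ÷ 18.015 g/mol = 0.030708 mol
C and H together account for 0.35873 g — essentially the entire 0.3588 g sample — so the compound contains no oxygen.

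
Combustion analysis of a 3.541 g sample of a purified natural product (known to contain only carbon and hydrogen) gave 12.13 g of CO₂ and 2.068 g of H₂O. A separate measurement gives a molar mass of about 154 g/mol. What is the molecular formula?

C12H10

mol C = 12.13 g CO₂ ÷ 44.009 g/mol = 0.27563 mol
mol H = 2 × 2.068 g H₂O ÷ 18.015 g/mol = 0.22959 mol
Divide by the smallest (0.22959 mol): C 1.201, H 1.000
Multiplying each by 5 gives whole numbers: C 6.00, H 5.00
Empirical formula: C6H5
Empirical-formula mass = 77.11 g/mol; 154 ÷ 77.11 ≈ 2, so the molecular formula is C12H10.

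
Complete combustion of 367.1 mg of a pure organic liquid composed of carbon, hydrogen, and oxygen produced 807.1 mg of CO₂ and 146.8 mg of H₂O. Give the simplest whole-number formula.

C9H8O4

mol C = 0.8071 g CO₂ ÷ 44.009 g/mol = 0.018339 mol
mol H = 2 × 0.1468 g H₂O ÷ 18.015 g/mol = 0.016298 mol
mass O = 0.3671 − (0.22027 + 0.016428) = 0.13040 g → mol O = 0.13040 ÷ 15.999 = 0.0081503 mol
Divide by the smallest (0.0081503 mol): C 2.250, H 2.000, O 1.000
Multiplying each by 4 gives whole numbers: C 9.00, H 8.00, O 4.00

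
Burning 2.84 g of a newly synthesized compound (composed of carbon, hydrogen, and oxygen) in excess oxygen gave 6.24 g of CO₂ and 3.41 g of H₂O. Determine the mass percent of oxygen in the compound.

26.6%

mol C = 6.24 g CO₂ ÷ 44.009 g/mol = 0.1418 mol
mol H = 2 × 3.41 g H₂O ÷ 18.015 g/mol = 0.3786 mol
mass O = 2.84 − (1.703 + 0.3816) = 0.7554 g → mol O = 0.7554 ÷ 15.999 = 0.04721 mol
mass % O = 0.7554 g ÷ 2.84 g × 100%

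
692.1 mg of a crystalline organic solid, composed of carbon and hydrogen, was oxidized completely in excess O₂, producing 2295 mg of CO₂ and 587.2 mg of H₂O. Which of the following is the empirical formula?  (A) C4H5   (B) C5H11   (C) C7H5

mol C = 2.295 g CO₂ ÷ 44.009 g/mol = 0.052148 mol
mol H = 2 × 0.5872 g H₂O ÷ 18.015 g/mol = 0.065190 mol
Divide by the smallest (0.052148 mol): C 1.000, H 1.250
Multiplying each by 4 gives whole numbers: C 4.00, H 5.00

(A) C4H5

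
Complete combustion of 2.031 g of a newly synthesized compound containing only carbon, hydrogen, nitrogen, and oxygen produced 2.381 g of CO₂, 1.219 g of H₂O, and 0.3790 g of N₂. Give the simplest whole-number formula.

mol C = 2.381 g CO₂ ÷ 44.009 g/mol = 0.054103 mol
mol H = 2 × 1.219 g H₂O ÷ 18.015 g/mol = 0.13533 mol
mol N = 2 × 0.3790 g N₂ ÷ 28.014 g/mol = 0.027058 mol
mass O = 2.031 − (0.64983 + 0.13641 + 0.37900) = 0.86576 g → mol O = 0.86576 ÷ 15.999 = 0.054113 mol
Divide by the smallest (0.027058 mol): C 2.000, H 5.002, N 1.000, O 2.000

C2H5NO2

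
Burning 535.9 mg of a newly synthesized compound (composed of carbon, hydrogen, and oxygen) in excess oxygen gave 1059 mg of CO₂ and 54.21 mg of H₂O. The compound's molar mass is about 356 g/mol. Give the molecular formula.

C16H4O10

mol C = 1.059 g CO₂ ÷ 44.009 g/mol = 0.024063 mol
mol H = 2 × 0.05421 g H₂O ÷ 18.015 g/mol = 0.0060183 mol
mass O = 0.5359 − (0.28902 + 0.0060665) = 0.24081 g → mol O = 0.24081 ÷ 15.999 = 0.015052 mol
Divide by the smallest (0.0060183 mol): C 3.998, H 1.000, O 2.501
Multiplying each by 2 gives whole numbers: C 8.00, H 2.00, O 5.00
Empirical formula: C8H2O5
Empirical-formula mass = 178.10 g/mol; 356 ÷ 178.10 ≈ 2, so the molecular formula is C16H4O10.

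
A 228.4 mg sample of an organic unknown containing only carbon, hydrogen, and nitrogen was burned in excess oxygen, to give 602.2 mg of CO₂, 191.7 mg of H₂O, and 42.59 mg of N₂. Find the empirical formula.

C9H14N2

mol C = 0.6022 g CO₂ ÷ 44.009 g/mol = 0.013684 mol
mol H = 2 × 0.1917 g H₂O ÷ 18.015 g/mol = 0.021282 mol
mol N = 2 × 0.04259 g N₂ ÷ 28.014 g/mol = 0.0030406 mol
Divide by the smallest (0.0030406 mol): C 4.500, H 6.999, N 1.000
Multiplying each by 2 gives whole numbers: C 9.00, H 14.00, N 2.00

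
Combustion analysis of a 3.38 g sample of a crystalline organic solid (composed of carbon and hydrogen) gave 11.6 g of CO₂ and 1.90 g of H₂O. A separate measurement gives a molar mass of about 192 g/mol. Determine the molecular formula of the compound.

C15H12

mol C = 11.6 g CO₂ ÷ 44.009 g/mol = 0.2636 mol
mol H = 2 × 1.90 g H₂O ÷ 18.015 g/mol = 0.2109 mol
Divide by the smallest (0.2109 mol): C 1.250, H 1.000
Multiplying each by 4 gives whole numbers: C 5.00, H 4.00
Empirical formula: C5H4
Empirical-formula mass = 64.09 g/mol; 192 ÷ 64.09 ≈ 3, so the molecular formula is C15H12.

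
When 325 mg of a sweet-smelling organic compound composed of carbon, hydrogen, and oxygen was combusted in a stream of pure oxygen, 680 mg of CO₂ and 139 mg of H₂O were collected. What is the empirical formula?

C2H2O

mol C = 0.680 g CO₂ ÷ 44.009 g/mol = 0.01545 mol
mol H = 2 × 0.139 g H₂O ÷ 18.015 g/mol = 0.01543 mol
mass O = 0.325 − (0.1856 + 0.01556) = 0.1239 g → mol O = 0.1239 ÷ 15.999 = 0.007742 mol
Divide by the smallest (0.007742 mol): C 1.996, H 1.993, O 1.000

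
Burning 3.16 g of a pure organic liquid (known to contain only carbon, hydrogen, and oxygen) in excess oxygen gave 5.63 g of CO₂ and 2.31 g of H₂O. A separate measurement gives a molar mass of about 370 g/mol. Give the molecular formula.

mol C = 5.63 g CO₂ ÷ 44.009 g/mol = 0.1279 mol
mol H = 2 × 2.31 g H₂O ÷ 18.015 g/mol = 0.2565 mol
mass O = 3.16 − (1.537 + 0.2585) = 1.365 g → mol O = 1.365 ÷ 15.999 = 0.08531 mol
Divide by the smallest (0.08531 mol): C 1.499, H 3.006, O 1.000
Multiplying each by 2 gives whole numbers: C 3.00, H 6.01, O 2.00
Empirical formula: C3H6O2
Empirical-formula mass = 74.08 g/mol; 370 ÷ 74.08 ≈ 5, so the molecular formula is C15H30O10.

C15H30O10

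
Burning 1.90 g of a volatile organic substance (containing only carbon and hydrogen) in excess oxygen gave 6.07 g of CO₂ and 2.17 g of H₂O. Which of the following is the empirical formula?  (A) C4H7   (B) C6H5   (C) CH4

(A) C4H7

mol C = 6.07 g CO₂ ÷ 44.009 g/mol = 0.1379 mol
mol H = 2 × 2.17 g H₂O ÷ 18.015 g/mol = 0.2409 mol
Divide by the smallest (0.1379 mol): C 1.000, H 1.747
Multiplying each by 4 gives whole numbers: C 4.00, H 6.99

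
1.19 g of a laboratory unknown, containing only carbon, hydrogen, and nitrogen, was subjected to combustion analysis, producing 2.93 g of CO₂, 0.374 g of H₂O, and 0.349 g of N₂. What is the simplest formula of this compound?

C8H5N3

mol C = 2.93 g CO₂ ÷ 44.009 g/mol = 0.06658 mol
mol H = 2 × 0.374 g H₂O ÷ 18.015 g/mol = 0.04152 mol
mol N = 2 × 0.349 g N₂ ÷ 28.014 g/mol = 0.02492 mol
Divide by the smallest (0.02492 mol): C 2.672, H 1.666, N 1.000
Multiplying each by 3 gives whole numbers: C 8.02, H 5.00, N 3.00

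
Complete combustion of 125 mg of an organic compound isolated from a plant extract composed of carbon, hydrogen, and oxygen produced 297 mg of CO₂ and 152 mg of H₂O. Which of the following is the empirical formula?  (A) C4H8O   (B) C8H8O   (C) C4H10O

(C) C4H10O

mol C = 0.297 g CO₂ ÷ 44.009 g/mol = 0.006749 mol
mol H = 2 × 0.152 g H₂O ÷ 18.015 g/mol = 0.01687 mol
mass O = 0.125 − (0.08106 + 0.01701) = 0.02693 g → mol O = 0.02693 ÷ 15.999 = 0.001683 mol
Divide by the smallest (0.001683 mol): C 4.009, H 10.024, O 1.000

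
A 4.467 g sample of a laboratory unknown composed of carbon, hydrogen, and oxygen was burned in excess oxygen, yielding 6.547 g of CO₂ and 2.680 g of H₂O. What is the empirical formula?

mol C = 6.547 g CO₂ ÷ 44.009 g/mol = 0.14877 mol
mol H = 2 × 2.680 g H₂O ÷ 18.015 g/mol = 0.29753 mol
mass O = 4.467 − (1.7868 + 0.29991) = 2.3803 g → mol O = 2.3803 ÷ 15.999 = 0.14878 mol
Divide by the smallest (0.14877 mol): C 1.000, H 2.000, O 1.000

CH2O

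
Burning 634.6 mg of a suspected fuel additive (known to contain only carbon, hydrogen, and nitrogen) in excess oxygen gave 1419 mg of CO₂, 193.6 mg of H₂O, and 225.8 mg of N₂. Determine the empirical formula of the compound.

mol C = 1.419 g CO₂ ÷ 44.009 g/mol = 0.032243 mol
mol H = 2 × 0.1936 g H₂O ÷ 18.015 g/mol = 0.021493 mol
mol N = 2 × 0.2258 g N₂ ÷ 28.014 g/mol = 0.016121 mol
Divide by the smallest (0.016121 mol): C 2.000, H 1.333, N 1.000
Multiplying each by 3 gives whole numbers: C 6.00, H 4.00, N 3.00

C6H4N3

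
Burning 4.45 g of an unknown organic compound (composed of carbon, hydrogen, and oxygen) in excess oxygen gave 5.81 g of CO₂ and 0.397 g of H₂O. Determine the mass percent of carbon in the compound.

35.6%

mol C = 5.81 g CO₂ ÷ 44.009 g/mol = 0.1320 mol
mol H = 2 × 0.397 g H₂O ÷ 18.015 g/mol = 0.04407 mol
mass O = 4.45 − (1.586 + 0.04443) = 2.820 g → mol O = 2.820 ÷ 15.999 = 0.1763 mol
mass % C = 1.586 g ÷ 4.45 g × 100%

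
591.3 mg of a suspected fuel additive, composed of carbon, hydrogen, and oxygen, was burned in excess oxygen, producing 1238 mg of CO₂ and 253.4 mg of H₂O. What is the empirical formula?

C2H2O

mol C = 1.238 g CO₂ ÷ 44.009 g/mol = 0.028131 mol
mol H = 2 × 0.2534 g H₂O ÷ 18.015 g/mol = 0.028132 mol
mass O = 0.5913 − (0.33788 + 0.028357) = 0.22507 g → mol O = 0.22507 ÷ 15.999 = 0.014068 mol
Divide by the smallest (0.014068 mol): C 2.000, H 2.000, O 1.000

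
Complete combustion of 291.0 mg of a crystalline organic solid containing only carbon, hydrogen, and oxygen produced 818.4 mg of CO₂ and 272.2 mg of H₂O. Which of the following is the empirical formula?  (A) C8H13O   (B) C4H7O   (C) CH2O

(A) C8H13O

mol C = 0.8184 g CO₂ ÷ 44.009 g/mol = 0.018596 mol
mol H = 2 × 0.2722 g H₂O ÷ 18.015 g/mol = 0.030219 mol
mass O = 0.2910 − (0.22336 + 0.030461) = 0.037180 g → mol O = 0.037180 ÷ 15.999 = 0.0023239 mol
Divide by the smallest (0.0023239 mol): C 8.002, H 13.004, O 1.000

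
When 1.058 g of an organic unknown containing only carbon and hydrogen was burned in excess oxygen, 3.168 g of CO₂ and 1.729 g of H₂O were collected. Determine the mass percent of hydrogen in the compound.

18.29%

mol C = 3.168 g CO₂ ÷ 44.009 g/mol = 0.071985 mol
mol H = 2 × 1.729 g H₂O ÷ 18.015 g/mol = 0.19195 mol
mass % H = 0.19349 g ÷ 1.058 g × 100%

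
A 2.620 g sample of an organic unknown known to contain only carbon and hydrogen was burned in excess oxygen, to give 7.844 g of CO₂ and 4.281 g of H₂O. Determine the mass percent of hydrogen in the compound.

mol C = 7.844 g CO₂ ÷ 44.009 g/mol = 0.17824 mol
mol H = 2 × 4.281 g H₂O ÷ 18.015 g/mol = 0.47527 mol
mass % H = 0.47907 g ÷ 2.620 g × 100%

18.29%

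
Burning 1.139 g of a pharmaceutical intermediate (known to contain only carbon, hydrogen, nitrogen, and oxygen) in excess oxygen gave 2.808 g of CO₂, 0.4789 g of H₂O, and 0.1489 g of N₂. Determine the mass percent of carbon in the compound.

67.28%

mol C = 2.808 g CO₂ ÷ 44.009 g/mol = 0.063805 mol
mol H = 2 × 0.4789 g H₂O ÷ 18.015 g/mol = 0.053167 mol
mol N = 2 × 0.1489 g N₂ ÷ 28.014 g/mol = 0.010630 mol
mass O = 1.139 − (0.76636 + 0.053592 + 0.14890) = 0.17014 g → mol O = 0.17014 ÷ 15.999 = 0.010635 mol
mass % C = 0.76636 g ÷ 1.139 g × 100%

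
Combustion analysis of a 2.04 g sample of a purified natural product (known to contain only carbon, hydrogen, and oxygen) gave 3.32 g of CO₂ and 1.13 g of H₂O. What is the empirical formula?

C6H10O5

mol C = 3.32 g CO₂ ÷ 44.009 g/mol = 0.07544 mol
mol H = 2 × 1.13 g H₂O ÷ 18.015 g/mol = 0.1255 mol
mass O = 2.04 − (0.9061 + 0.1265) = 1.007 g → mol O = 1.007 ÷ 15.999 = 0.06297 mol
Divide by the smallest (0.06297 mol): C 1.198, H 1.992, O 1.000
Multiplying each by 5 gives whole numbers: C 5.99, H 9.96, O 5.00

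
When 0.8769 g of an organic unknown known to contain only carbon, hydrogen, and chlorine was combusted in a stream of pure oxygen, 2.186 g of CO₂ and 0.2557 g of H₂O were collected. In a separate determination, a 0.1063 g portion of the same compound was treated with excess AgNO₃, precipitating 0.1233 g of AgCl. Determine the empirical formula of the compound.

C7H4Cl

mol C = 2.186 g CO₂ ÷ 44.009 g/mol = 0.049672 mol
mol H = 2 × 0.2557 g H₂O ÷ 18.015 g/mol = 0.028387 mol
From the AgCl data: mol Cl per gram of compound = (0.1233 ÷ 143.318) ÷ 0.1063 = 0.0080934 mol/g, so in the 0.8769 g combustion sample mol Cl = 0.0070971 mol
Divide by the smallest (0.0070971 mol): C 6.999, H 4.000, Cl 1.000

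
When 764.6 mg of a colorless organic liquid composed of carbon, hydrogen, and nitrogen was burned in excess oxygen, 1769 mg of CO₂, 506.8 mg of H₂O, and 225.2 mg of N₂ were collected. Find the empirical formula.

mol C = 1.769 g CO₂ ÷ 44.009 g/mol = 0.040196 mol
mol H = 2 × 0.5068 g H₂O ÷ 18.015 g/mol = 0.056264 mol
mol N = 2 × 0.2252 g N₂ ÷ 28.014 g/mol = 0.016078 mol
Divide by the smallest (0.016078 mol): C 2.500, H 3.500, N 1.000
Multiplying each by 2 gives whole numbers: C 5.00, H 7.00, N 2.00

C5H7N2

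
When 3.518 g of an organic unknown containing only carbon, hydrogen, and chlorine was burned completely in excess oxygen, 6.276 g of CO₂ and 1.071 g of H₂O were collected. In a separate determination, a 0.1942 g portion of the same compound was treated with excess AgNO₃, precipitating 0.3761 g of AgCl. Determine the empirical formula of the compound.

mol C = 6.276 g CO₂ ÷ 44.009 g/mol = 0.14261 mol
mol H = 2 × 1.071 g H₂O ÷ 18.015 g/mol = 0.11890 mol
From the AgCl data: mol Cl per gram of compound = (0.3761 ÷ 143.318) ÷ 0.1942 = 0.013513 mol/g, so in the 3.518 g combustion sample mol Cl = 0.047539 mol
Divide by the smallest (0.047539 mol): C 3.000, H 2.501, Cl 1.000
Multiplying each by 2 gives whole numbers: C 6.00, H 5.00, Cl 2.00

C6H5Cl2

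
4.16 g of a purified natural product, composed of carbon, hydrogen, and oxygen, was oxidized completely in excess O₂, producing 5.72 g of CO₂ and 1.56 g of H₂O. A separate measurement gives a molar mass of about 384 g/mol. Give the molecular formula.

mol C = 5.72 g CO₂ ÷ 44.009 g/mol = 0.1300 mol
mol H = 2 × 1.56 g H₂O ÷ 18.015 g/mol = 0.1732 mol
mass O = 4.16 − (1.561 + 0.1746) = 2.424 g → mol O = 2.424 ÷ 15.999 = 0.1515 mol
Divide by the smallest (0.1300 mol): C 1.000, H 1.332, O 1.166
Multiplying each by 6 gives whole numbers: C 6.00, H 7.99, O 7.00
Empirical formula: C6H8O7
Empirical-formula mass = 192.12 g/mol; 384 ÷ 192.12 ≈ 2, so the molecular formula is C12H16O14.

C12H16O14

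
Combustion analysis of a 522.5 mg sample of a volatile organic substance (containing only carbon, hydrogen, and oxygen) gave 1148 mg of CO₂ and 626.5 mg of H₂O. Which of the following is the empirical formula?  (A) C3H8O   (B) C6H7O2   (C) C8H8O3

(A) C3H8O

mol C = 1.148 g CO₂ ÷ 44.009 g/mol = 0.026086 mol
mol H = 2 × 0.6265 g H₂O ÷ 18.015 g/mol = 0.069553 mol
mass O = 0.5225 − (0.31331 + 0.070110) = 0.13908 g → mol O = 0.13908 ÷ 15.999 = 0.0086928 mol
Divide by the smallest (0.0086928 mol): C 3.001, H 8.001, O 1.000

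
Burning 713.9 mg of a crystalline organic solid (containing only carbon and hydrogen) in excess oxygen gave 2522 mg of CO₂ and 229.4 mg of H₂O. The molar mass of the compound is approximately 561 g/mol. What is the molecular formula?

C45H20

mol C = 2.522 g CO₂ ÷ 44.009 g/mol = 0.057306 mol
mol H = 2 × 0.2294 g H₂O ÷ 18.015 g/mol = 0.025468 mol
Divide by the smallest (0.025468 mol): C 2.250, H 1.000
Multiplying each by 4 gives whole numbers: C 9.00, H 4.00
Empirical formula: C9H4
Empirical-formula mass = 112.13 g/mol; 561 ÷ 112.13 ≈ 5, so the molecular formula is C45H20.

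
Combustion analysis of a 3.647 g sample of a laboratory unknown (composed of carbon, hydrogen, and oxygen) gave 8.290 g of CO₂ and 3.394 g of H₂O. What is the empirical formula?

mol C = 8.290 g CO₂ ÷ 44.009 g/mol = 0.18837 mol
mol H = 2 × 3.394 g H₂O ÷ 18.015 g/mol = 0.37680 mol
mass O = 3.647 − (2.2625 + 0.37981) = 1.0047 g → mol O = 1.0047 ÷ 15.999 = 0.062796 mol
Divide by the smallest (0.062796 mol): C 3.000, H 6.000, O 1.000

C3H6O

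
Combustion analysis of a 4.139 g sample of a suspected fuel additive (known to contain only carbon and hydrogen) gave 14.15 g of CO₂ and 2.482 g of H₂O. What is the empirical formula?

mol C = 14.15 g CO₂ ÷ 44.009 g/mol = 0.32153 mol
mol H = 2 × 2.482 g H₂O ÷ 18.015 g/mol = 0.27555 mol
Divide by the smallest (0.27555 mol): C 1.167, H 1.000
Multiplying each by 6 gives whole numbers: C 7.00, H 6.00

C7H6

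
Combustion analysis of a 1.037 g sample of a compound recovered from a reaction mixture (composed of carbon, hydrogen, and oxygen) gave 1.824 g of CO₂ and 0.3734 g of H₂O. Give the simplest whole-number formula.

mol C = 1.824 g CO₂ ÷ 44.009 g/mol = 0.041446 mol
mol H = 2 × 0.3734 g H₂O ÷ 18.015 g/mol = 0.041454 mol
mass O = 1.037 − (0.49781 + 0.041786) = 0.49741 g → mol O = 0.49741 ÷ 15.999 = 0.031090 mol
Divide by the smallest (0.031090 mol): C 1.333, H 1.333, O 1.000
Multiplying each by 3 gives whole numbers: C 4.00, H 4.00, O 3.00

C4H4O3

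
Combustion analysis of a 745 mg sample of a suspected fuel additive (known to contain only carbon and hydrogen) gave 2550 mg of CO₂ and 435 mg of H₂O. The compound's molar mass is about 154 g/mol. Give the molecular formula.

mol C = 2.55 g CO₂ ÷ 44.009 g/mol = 0.05794 mol
mol H = 2 × 0.435 g H₂O ÷ 18.015 g/mol = 0.04829 mol
Divide by the smallest (0.04829 mol): C 1.200, H 1.000
Multiplying each by 5 gives whole numbers: C 6.00, H 5.00
Empirical formula: C6H5
Empirical-formula mass = 77.11 g/mol; 154 ÷ 77.11 ≈ 2, so the molecular formula is C12H10.

C12H10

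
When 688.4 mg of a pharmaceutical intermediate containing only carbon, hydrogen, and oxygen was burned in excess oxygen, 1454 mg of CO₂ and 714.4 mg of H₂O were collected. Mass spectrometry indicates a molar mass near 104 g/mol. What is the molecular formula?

C5H12O2

mol C = 1.454 g CO₂ ÷ 44.009 g/mol = 0.033039 mol
mol H = 2 × 0.7144 g H₂O ÷ 18.015 g/mol = 0.079312 mol
mass O = 0.6884 − (0.39683 + 0.079946) = 0.21163 g → mol O = 0.21163 ÷ 15.999 = 0.013227 mol
Divide by the smallest (0.013227 mol): C 2.498, H 5.996, O 1.000
Multiplying each by 2 gives whole numbers: C 5.00, H 11.99, O 2.00
Empirical formula: C5H12O2
Empirical-formula mass = 104.15 g/mol; 104 ÷ 104.15 ≈ 1, so the molecular formula is C5H12O2.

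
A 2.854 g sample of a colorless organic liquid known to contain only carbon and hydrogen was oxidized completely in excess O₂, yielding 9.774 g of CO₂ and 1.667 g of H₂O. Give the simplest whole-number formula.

C6H5

mol C = 9.774 g CO₂ ÷ 44.009 g/mol = 0.22209 mol
mol H = 2 × 1.667 g H₂O ÷ 18.015 g/mol = 0.18507 mol
Divide by the smallest (0.18507 mol): C 1.200, H 1.000
Multiplying each by 5 gives whole numbers: C 6.00, H 5.00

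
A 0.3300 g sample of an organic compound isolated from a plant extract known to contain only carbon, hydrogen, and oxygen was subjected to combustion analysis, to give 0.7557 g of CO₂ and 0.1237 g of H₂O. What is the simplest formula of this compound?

mol C = 0.7557 g CO₂ ÷ 44.009 g/mol = 0.017171 mol
mol H = 2 × 0.1237 g H₂O ÷ 18.015 g/mol = 0.013733 mol
mass O = 0.3300 − (0.20625 + 0.013843) = 0.10991 g → mol O = 0.10991 ÷ 15.999 = 0.0068698 mol
Divide by the smallest (0.0068698 mol): C 2.500, H 1.999, O 1.000
Multiplying each by 2 gives whole numbers: C 5.00, H 4.00, O 2.00

C5H4O2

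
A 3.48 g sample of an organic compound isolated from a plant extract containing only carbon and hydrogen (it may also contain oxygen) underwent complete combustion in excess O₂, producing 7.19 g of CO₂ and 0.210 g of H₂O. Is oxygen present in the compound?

yes

mol C = 7.19 g CO₂ ÷ 44.009 g/mol = 0.1634 mol
mol H = 2 × 0.210 g H₂O ÷ 18.015 g/mol = 0.02331 mol
C and H account for only 1.986 g of the 3.48 g sample; the remaining 1.494 g must be oxygen.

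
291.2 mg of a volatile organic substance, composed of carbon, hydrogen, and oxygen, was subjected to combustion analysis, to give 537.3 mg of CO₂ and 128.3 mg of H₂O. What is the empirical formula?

mol C = 0.5373 g CO₂ ÷ 44.009 g/mol = 0.012209 mol
mol H = 2 × 0.1283 g H₂O ÷ 18.015 g/mol = 0.014244 mol
mass O = 0.2912 − (0.14664 + 0.014358) = 0.13020 g → mol O = 0.13020 ÷ 15.999 = 0.0081381 mol
Divide by the smallest (0.0081381 mol): C 1.500, H 1.750, O 1.000
Multiplying each by 4 gives whole numbers: C 6.00, H 7.00, O 4.00

C6H7O4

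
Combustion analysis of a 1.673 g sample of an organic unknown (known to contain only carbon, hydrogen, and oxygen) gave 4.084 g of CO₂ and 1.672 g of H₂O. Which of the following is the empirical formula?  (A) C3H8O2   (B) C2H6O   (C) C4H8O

(C) C4H8O

mol C = 4.084 g CO₂ ÷ 44.009 g/mol = 0.092799 mol
mol H = 2 × 1.672 g H₂O ÷ 18.015 g/mol = 0.18562 mol
mass O = 1.673 − (1.1146 + 0.18711) = 0.37128 g → mol O = 0.37128 ÷ 15.999 = 0.023206 mol
Divide by the smallest (0.023206 mol): C 3.999, H 7.999, O 1.000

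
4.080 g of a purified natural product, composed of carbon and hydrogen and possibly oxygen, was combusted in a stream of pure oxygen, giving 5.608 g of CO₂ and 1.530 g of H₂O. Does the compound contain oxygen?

mol C = 5.608 g CO₂ ÷ 44.009 g/mol = 0.12743 mol
mol H = 2 × 1.530 g H₂O ÷ 18.015 g/mol = 0.16986 mol
C and H account for only 1.7018 g of the 4.080 g sample; the remaining 2.3782 g must be oxygen.

yes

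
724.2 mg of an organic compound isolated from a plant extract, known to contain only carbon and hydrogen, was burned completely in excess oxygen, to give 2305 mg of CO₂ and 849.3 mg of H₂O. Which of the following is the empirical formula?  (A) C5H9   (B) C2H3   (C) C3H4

mol C = 2.305 g CO₂ ÷ 44.009 g/mol = 0.052376 mol
mol H = 2 × 0.8493 g H₂O ÷ 18.015 g/mol = 0.094288 mol
Divide by the smallest (0.052376 mol): C 1.000, H 1.800
Multiplying each by 5 gives whole numbers: C 5.00, H 9.00

(A) C5H9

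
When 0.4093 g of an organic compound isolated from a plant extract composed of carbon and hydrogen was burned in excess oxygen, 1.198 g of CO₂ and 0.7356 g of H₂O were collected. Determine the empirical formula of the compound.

CH3

mol C = 1.198 g CO₂ ÷ 44.009 g/mol = 0.027222 mol
mol H = 2 × 0.7356 g H₂O ÷ 18.015 g/mol = 0.081665 mol
Divide by the smallest (0.027222 mol): C 1.000, H 3.000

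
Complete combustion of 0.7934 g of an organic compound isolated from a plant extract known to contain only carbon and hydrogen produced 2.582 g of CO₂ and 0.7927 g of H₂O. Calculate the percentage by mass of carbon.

88.82%

mol C = 2.582 g CO₂ ÷ 44.009 g/mol = 0.058670 mol
mol H = 2 × 0.7927 g H₂O ÷ 18.015 g/mol = 0.088004 mol
mass % C = 0.70468 g ÷ 0.7934 g × 100%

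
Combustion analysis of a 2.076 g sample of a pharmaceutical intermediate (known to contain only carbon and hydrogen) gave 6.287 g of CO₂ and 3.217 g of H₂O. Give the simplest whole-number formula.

C2H5

mol C = 6.287 g CO₂ ÷ 44.009 g/mol = 0.14286 mol
mol H = 2 × 3.217 g H₂O ÷ 18.015 g/mol = 0.35715 mol
Divide by the smallest (0.14286 mol): C 1.000, H 2.500
Multiplying each by 2 gives whole numbers: C 2.00, H 5.00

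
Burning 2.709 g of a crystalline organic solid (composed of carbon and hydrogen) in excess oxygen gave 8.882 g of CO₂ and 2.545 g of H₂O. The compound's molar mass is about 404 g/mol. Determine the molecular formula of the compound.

C30H42

mol C = 8.882 g CO₂ ÷ 44.009 g/mol = 0.20182 mol
mol H = 2 × 2.545 g H₂O ÷ 18.015 g/mol = 0.28254 mol
Divide by the smallest (0.20182 mol): C 1.000, H 1.400
Multiplying each by 5 gives whole numbers: C 5.00, H 7.00
Empirical formula: C5H7
Empirical-formula mass = 67.11 g/mol; 404 ÷ 67.11 ≈ 6, so the molecular formula is C30H42.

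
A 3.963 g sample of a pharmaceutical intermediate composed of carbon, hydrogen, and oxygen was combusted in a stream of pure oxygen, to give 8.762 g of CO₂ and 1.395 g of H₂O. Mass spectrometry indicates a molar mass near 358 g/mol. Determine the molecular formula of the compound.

mol C = 8.762 g CO₂ ÷ 44.009 g/mol = 0.19910 mol
mol H = 2 × 1.395 g H₂O ÷ 18.015 g/mol = 0.15487 mol
mass O = 3.963 − (2.3913 + 0.15611) = 1.4156 g → mol O = 1.4156 ÷ 15.999 = 0.088478 mol
Divide by the smallest (0.088478 mol): C 2.250, H 1.750, O 1.000
Multiplying each by 4 gives whole numbers: C 9.00, H 7.00, O 4.00
Empirical formula: C9H7O4
Empirical-formula mass = 179.15 g/mol; 358 ÷ 179.15 ≈ 2, so the molecular formula is C18H14O8.

C18H14O8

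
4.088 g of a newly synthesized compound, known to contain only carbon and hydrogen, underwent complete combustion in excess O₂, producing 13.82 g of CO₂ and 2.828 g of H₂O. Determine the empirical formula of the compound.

CH

mol C = 13.82 g CO₂ ÷ 44.009 g/mol = 0.31403 mol
mol H = 2 × 2.828 g H₂O ÷ 18.015 g/mol = 0.31396 mol
Divide by the smallest (0.31396 mol): C 1.000, H 1.000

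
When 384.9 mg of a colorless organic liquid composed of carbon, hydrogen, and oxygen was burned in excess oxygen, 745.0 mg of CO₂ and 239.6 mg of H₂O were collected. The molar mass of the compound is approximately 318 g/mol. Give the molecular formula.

mol C = 0.7450 g CO₂ ÷ 44.009 g/mol = 0.016928 mol
mol H = 2 × 0.2396 g H₂O ÷ 18.015 g/mol = 0.026600 mol
mass O = 0.3849 − (0.20333 + 0.026813) = 0.15476 g → mol O = 0.15476 ÷ 15.999 = 0.0096731 mol
Divide by the smallest (0.0096731 mol): C 1.750, H 2.750, O 1.000
Multiplying each by 4 gives whole numbers: C 7.00, H 11.00, O 4.00
Empirical formula: C7H11O4
Empirical-formula mass = 159.16 g/mol; 318 ÷ 159.16 ≈ 2, so the molecular formula is C14H22O8.

C14H22O8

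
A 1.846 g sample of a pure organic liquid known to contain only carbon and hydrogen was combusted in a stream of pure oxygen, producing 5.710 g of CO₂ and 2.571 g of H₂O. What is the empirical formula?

C5H11

mol C = 5.710 g CO₂ ÷ 44.009 g/mol = 0.12975 mol
mol H = 2 × 2.571 g H₂O ÷ 18.015 g/mol = 0.28543 mol
Divide by the smallest (0.12975 mol): C 1.000, H 2.200
Multiplying each by 5 gives whole numbers: C 5.00, H 11.00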